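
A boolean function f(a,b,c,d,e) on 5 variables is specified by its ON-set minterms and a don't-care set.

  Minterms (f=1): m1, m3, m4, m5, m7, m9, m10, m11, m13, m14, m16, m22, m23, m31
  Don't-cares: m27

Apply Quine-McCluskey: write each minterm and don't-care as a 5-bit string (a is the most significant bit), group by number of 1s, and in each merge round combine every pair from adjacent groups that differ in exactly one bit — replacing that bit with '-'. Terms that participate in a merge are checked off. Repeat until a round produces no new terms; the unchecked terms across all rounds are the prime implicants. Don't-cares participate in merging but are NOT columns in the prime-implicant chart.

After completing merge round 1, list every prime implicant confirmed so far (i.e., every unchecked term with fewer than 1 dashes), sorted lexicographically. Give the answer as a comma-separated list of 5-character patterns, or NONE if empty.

[col 0] 00001*, 00011*, 00100*, 00101*, 00111*, 01001*, 01010*, 01011*, 01101*, 01110*, 10000, 10110*, 10111*, 11011*, 11111*
[col 1] -0111, -1011, 0-001*, 0-011*, 0-101*, 00-01*, 00-11*, 000-1*, 001-1*, 0010-, 01-01*, 01-10, 010-1*, 0101-, 1-111, 1011-, 11-11
[col 2] 0--01, 0-0-1, 00--1
Prime implicants: -0111, -1011, 0--01, 0-0-1, 00--1, 0010-, 01-10, 0101-, 1-111, 10000, 1011-, 11-11

10000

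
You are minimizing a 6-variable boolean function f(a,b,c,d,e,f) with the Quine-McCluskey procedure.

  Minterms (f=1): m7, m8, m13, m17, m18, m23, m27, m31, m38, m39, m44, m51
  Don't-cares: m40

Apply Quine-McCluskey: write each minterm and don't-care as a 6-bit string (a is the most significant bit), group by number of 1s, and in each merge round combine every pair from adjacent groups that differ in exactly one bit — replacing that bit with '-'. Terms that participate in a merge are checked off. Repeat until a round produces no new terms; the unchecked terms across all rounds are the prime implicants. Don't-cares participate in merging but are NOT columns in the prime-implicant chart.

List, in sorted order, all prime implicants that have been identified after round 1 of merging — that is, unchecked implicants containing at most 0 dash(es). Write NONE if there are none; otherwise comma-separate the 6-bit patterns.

Round 0: 000111✓ 001000✓ 001101 010001 010010 010111✓ 011011✓ 011111✓ 100110✓ 100111✓ 101000✓ 101100✓ 110011
Round 1: -00111 -01000 0-0111 01-111 011-11 10011- 101-00
PIs = {-00111, -01000, 0-0111, 001101, 01-111, 010001, 010010, 011-11, 10011-, 101-00, 110011}

001101, 010001, 010010, 110011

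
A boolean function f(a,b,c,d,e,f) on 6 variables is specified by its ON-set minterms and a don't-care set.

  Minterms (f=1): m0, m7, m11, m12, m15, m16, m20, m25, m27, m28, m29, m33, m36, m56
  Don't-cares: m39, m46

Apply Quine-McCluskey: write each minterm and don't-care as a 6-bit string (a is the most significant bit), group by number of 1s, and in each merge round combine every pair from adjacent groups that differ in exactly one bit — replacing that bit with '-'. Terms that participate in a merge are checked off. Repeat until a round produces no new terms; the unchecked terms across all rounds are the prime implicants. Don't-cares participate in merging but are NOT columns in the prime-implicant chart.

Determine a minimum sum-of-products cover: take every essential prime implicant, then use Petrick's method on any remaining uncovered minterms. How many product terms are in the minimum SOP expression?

9

[col 0] 000000*, 000111*, 001011*, 001100*, 001111*, 010000*, 010100*, 011001*, 011011*, 011100*, 011101*, 100001, 100100, 100111*, 101110, 111000
[col 1] -00111, 0-0000, 0-1011, 0-1100, 00-111, 001-11, 01-100, 010-00, 011-01, 0110-1, 01110-
Prime implicants: -00111, 0-0000, 0-1011, 0-1100, 00-111, 001-11, 01-100, 010-00, 011-01, 0110-1, 01110-, 100001, 100100, 101110, 111000
PI chart (minterm → PIs covering it):
  0 | 0-0000  (sole → essential)
  7 | -00111,00-111
  11 | 0-1011,001-11
  12 | 0-1100  (sole → essential)
  15 | 00-111,001-11
  16 | 0-0000,010-00
  20 | 01-100,010-00
  25 | 011-01,0110-1
  27 | 0-1011,0110-1
  28 | 0-1100,01-100,01110-
  29 | 011-01,01110-
  33 | 100001  (sole → essential)
  36 | 100100  (sole → essential)
  56 | 111000  (sole → essential)
Essential prime implicants: 0-0000, 0-1100, 100001, 100100, 111000
Petrick residual → 0-1011, 00-111, 01-100, 011-01
Minimum SOP uses 9 PIs: a'c'd'e'f' + a'cd'ef + a'cde'f' + a'b'def + a'bde'f' + a'bce'f + ab'c'd'e'f + ab'c'de'f' + abcd'e'f'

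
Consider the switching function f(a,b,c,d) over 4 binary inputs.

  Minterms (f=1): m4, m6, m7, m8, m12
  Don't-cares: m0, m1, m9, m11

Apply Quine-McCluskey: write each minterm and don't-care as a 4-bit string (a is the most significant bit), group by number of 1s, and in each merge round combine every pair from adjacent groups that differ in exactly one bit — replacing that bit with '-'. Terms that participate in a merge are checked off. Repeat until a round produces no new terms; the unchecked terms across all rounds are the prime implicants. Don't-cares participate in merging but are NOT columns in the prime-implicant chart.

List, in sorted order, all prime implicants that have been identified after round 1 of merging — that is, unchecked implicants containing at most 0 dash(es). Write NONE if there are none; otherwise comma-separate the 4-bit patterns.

NONE

Round 0: 0000✓ 0001✓ 0100✓ 0110✓ 0111✓ 1000✓ 1001✓ 1011✓ 1100✓
Round 1: -000✓ -001✓ -100✓ 0-00✓ 000-✓ 01-0 011- 1-00✓ 10-1 100-✓
Round 2: --00 -00-
PIs = {--00, -00-, 01-0, 011-, 10-1}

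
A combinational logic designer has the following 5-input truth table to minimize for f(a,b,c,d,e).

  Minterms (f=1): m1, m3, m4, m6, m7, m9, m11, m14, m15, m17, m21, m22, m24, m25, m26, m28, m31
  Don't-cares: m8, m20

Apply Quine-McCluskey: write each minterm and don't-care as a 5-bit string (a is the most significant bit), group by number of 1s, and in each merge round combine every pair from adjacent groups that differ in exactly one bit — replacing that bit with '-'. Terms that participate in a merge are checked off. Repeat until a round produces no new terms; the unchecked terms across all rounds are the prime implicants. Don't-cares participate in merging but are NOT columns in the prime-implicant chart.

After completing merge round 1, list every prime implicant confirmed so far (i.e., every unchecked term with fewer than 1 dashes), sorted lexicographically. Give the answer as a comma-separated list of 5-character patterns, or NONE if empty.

NONE

[col 0] 00001*, 00011*, 00100*, 00110*, 00111*, 01000*, 01001*, 01011*, 01110*, 01111*, 10001*, 10100*, 10101*, 10110*, 11000*, 11001*, 11010*, 11100*, 11111*
[col 1] -0001*, -0100*, -0110*, -1000*, -1001*, -1111, 0-001*, 0-011*, 0-110*, 0-111*, 00-11*, 000-1*, 001-0*, 0011-*, 01-11*, 010-1*, 0100-*, 0111-*, 1-001*, 1-100, 10-01, 101-0*, 1010-, 11-00, 110-0, 1100-*
[col 2] --001, -01-0, -100-, 0--11, 0-0-1, 0-11-
Prime implicants: --001, -01-0, -100-, -1111, 0--11, 0-0-1, 0-11-, 1-100, 10-01, 1010-, 11-00, 110-0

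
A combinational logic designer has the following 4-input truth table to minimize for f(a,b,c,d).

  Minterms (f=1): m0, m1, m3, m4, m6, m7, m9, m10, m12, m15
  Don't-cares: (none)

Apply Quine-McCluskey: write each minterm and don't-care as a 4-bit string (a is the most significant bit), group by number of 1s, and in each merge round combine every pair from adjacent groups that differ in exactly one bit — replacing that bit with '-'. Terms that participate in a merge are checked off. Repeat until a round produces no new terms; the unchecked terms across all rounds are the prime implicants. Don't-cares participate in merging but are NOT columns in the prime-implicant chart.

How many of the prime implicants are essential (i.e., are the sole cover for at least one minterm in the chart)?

4

[col 0] 0000*, 0001*, 0011*, 0100*, 0110*, 0111*, 1001*, 1010, 1100*, 1111*
[col 1] -001, -100, -111, 0-00, 0-11, 00-1, 000-, 01-0, 011-
Prime implicants: -001, -100, -111, 0-00, 0-11, 00-1, 000-, 01-0, 011-, 1010
PI chart (minterm → PIs covering it):
  0 | 0-00,000-
  1 | -001,00-1,000-
  3 | 0-11,00-1
  4 | -100,0-00,01-0
  6 | 01-0,011-
  7 | -111,0-11,011-
  9 | -001  (sole → essential)
  10 | 1010  (sole → essential)
  12 | -100  (sole → essential)
  15 | -111  (sole → essential)
Essential prime implicants: -001, -100, -111, 1010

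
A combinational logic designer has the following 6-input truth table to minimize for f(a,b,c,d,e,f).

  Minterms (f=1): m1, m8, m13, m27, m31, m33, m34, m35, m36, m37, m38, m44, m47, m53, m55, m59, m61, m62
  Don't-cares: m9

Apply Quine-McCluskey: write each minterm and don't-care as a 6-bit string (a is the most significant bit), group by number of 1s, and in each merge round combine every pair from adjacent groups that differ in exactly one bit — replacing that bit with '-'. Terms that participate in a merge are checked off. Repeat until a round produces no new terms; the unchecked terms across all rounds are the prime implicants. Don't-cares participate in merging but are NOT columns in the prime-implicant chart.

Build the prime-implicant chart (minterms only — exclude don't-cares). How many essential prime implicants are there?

[col 0] 000001*, 001000*, 001001*, 001101*, 011011*, 011111*, 100001*, 100010*, 100011*, 100100*, 100101*, 100110*, 101100*, 101111, 110101*, 110111*, 111011*, 111101*, 111110
[col 1] -00001, -11011, 00-001, 001-01, 00100-, 011-11, 1-0101, 10-100, 100-01, 100-10, 1000-1, 10001-, 1001-0, 10010-, 11-101, 1101-1
Prime implicants: -00001, -11011, 00-001, 001-01, 00100-, 011-11, 1-0101, 10-100, 100-01, 100-10, 1000-1, 10001-, 1001-0, 10010-, 101111, 11-101, 1101-1, 111110
PI chart (minterm → PIs covering it):
  1 | -00001,00-001
  8 | 00100-  (sole → essential)
  13 | 001-01  (sole → essential)
  27 | -11011,011-11
  31 | 011-11  (sole → essential)
  33 | -00001,100-01,1000-1
  34 | 100-10,10001-
  35 | 1000-1,10001-
  36 | 10-100,1001-0,10010-
  37 | 1-0101,100-01,10010-
  38 | 100-10,1001-0
  44 | 10-100  (sole → essential)
  47 | 101111  (sole → essential)
  53 | 1-0101,11-101,1101-1
  55 | 1101-1  (sole → essential)
  59 | -11011  (sole → essential)
  61 | 11-101  (sole → essential)
  62 | 111110  (sole → essential)
Essential prime implicants: -11011, 001-01, 00100-, 011-11, 10-100, 101111, 11-101, 1101-1, 111110

9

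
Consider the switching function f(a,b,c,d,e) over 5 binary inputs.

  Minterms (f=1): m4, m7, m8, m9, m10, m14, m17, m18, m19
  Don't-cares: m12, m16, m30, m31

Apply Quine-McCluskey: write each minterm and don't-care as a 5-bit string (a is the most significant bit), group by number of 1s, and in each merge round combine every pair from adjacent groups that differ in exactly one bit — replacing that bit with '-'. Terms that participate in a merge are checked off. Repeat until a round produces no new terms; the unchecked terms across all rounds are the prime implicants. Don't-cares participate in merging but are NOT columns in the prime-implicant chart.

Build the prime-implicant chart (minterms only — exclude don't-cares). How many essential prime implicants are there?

Round 0: 00100✓ 00111 01000✓ 01001✓ 01010✓ 01100✓ 01110✓ 10000✓ 10001✓ 10010✓ 10011✓ 11110✓ 11111✓
Round 1: -1110 0-100 01-00✓ 01-10✓ 010-0✓ 0100- 011-0✓ 100-0✓ 100-1✓ 1000-✓ 1001-✓ 1111-
Round 2: 01--0 100--
PIs = {-1110, 0-100, 00111, 01--0, 0100-, 100--, 1111-}
Coverage chart:
  m4: 0-100 ←essential
  m7: 00111 ←essential
  m8: 01--0,0100-
  m9: 0100- ←essential
  m10: 01--0 ←essential
  m14: -1110,01--0
  m17: 100-- ←essential
  m18: 100-- ←essential
  m19: 100-- ←essential
Essential: 0-100, 00111, 01--0, 0100-, 100--

5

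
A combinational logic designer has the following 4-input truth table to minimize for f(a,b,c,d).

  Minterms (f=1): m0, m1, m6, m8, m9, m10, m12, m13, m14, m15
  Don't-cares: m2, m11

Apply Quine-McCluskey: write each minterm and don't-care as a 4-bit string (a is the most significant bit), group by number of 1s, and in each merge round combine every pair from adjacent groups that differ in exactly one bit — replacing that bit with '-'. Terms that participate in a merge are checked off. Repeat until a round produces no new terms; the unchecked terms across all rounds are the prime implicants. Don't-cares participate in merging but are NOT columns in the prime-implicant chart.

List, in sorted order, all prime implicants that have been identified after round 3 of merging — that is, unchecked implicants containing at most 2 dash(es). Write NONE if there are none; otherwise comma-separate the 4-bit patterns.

Round 0: 0000✓ 0001✓ 0010✓ 0110✓ 1000✓ 1001✓ 1010✓ 1011✓ 1100✓ 1101✓ 1110✓ 1111✓
Round 1: -000✓ -001✓ -010✓ -110✓ 0-10✓ 00-0✓ 000-✓ 1-00✓ 1-01✓ 1-10✓ 1-11✓ 10-0✓ 10-1✓ 100-✓ 101-✓ 11-0✓ 11-1✓ 110-✓ 111-✓
Round 2: --10 -0-0 -00- 1--0✓ 1--1✓ 1-0-✓ 1-1-✓ 10--✓ 11--✓
Round 3: 1---
PIs = {--10, -0-0, -00-, 1---}

--10, -0-0, -00-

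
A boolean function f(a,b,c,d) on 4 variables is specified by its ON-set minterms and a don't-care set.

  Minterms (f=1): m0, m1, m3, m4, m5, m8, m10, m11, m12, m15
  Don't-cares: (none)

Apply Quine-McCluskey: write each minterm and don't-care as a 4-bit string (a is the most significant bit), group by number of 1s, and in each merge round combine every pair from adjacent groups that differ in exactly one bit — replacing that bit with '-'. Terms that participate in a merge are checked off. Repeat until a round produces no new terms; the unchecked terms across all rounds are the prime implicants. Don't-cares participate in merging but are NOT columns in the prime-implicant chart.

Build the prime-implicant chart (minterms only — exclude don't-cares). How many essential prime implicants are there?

3

Round 0: 0000✓ 0001✓ 0011✓ 0100✓ 0101✓ 1000✓ 1010✓ 1011✓ 1100✓ 1111✓
Round 1: -000✓ -011 -100✓ 0-00✓ 0-01✓ 00-1 000-✓ 010-✓ 1-00✓ 1-11 10-0 101-
Round 2: --00 0-0-
PIs = {--00, -011, 0-0-, 00-1, 1-11, 10-0, 101-}
Coverage chart:
  m0: --00,0-0-
  m1: 0-0-,00-1
  m3: -011,00-1
  m4: --00,0-0-
  m5: 0-0- ←essential
  m8: --00,10-0
  m10: 10-0,101-
  m11: -011,1-11,101-
  m12: --00 ←essential
  m15: 1-11 ←essential
Essential: --00, 0-0-, 1-11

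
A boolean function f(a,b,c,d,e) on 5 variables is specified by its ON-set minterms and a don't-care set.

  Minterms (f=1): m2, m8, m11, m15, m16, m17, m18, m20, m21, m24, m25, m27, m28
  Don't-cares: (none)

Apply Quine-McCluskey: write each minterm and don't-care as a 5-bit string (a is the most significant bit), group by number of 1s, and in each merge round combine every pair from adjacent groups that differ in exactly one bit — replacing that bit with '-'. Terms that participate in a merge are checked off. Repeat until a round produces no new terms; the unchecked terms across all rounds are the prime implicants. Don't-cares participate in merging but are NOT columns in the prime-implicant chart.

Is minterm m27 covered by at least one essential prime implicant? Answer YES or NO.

NO

Round 0: 00010✓ 01000✓ 01011✓ 01111✓ 10000✓ 10001✓ 10010✓ 10100✓ 10101✓ 11000✓ 11001✓ 11011✓ 11100✓
Round 1: -0010 -1000 -1011 01-11 1-000✓ 1-001✓ 1-100✓ 10-00✓ 10-01✓ 100-0 1000-✓ 1010-✓ 11-00✓ 110-1 1100-✓
Round 2: 1--00 1-00- 10-0-
PIs = {-0010, -1000, -1011, 01-11, 1--00, 1-00-, 10-0-, 100-0, 110-1}
Coverage chart:
  m2: -0010 ←essential
  m8: -1000 ←essential
  m11: -1011,01-11
  m15: 01-11 ←essential
  m16: 1--00,1-00-,10-0-,100-0
  m17: 1-00-,10-0-
  m18: -0010,100-0
  m20: 1--00,10-0-
  m21: 10-0- ←essential
  m24: -1000,1--00,1-00-
  m25: 1-00-,110-1
  m27: -1011,110-1
  m28: 1--00 ←essential
Essential: -0010, -1000, 01-11, 1--00, 10-0-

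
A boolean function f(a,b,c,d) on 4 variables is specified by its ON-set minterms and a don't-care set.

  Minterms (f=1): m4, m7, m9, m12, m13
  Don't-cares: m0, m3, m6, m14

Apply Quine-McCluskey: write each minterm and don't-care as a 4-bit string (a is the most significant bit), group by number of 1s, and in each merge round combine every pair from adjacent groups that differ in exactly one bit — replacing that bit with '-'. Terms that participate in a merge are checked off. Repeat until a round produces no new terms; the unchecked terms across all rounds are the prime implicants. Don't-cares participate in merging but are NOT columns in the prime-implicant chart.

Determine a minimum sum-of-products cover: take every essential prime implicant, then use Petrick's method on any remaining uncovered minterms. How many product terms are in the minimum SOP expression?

[col 0] 0000*, 0011*, 0100*, 0110*, 0111*, 1001*, 1100*, 1101*, 1110*
[col 1] -100*, -110*, 0-00, 0-11, 01-0*, 011-, 1-01, 11-0*, 110-
[col 2] -1-0
Prime implicants: -1-0, 0-00, 0-11, 011-, 1-01, 110-
PI chart (minterm → PIs covering it):
  4 | -1-0,0-00
  7 | 0-11,011-
  9 | 1-01  (sole → essential)
  12 | -1-0,110-
  13 | 1-01,110-
Essential prime implicants: 1-01
Petrick residual → -1-0, 0-11
Minimum SOP uses 3 PIs: bd' + a'cd + ac'd

3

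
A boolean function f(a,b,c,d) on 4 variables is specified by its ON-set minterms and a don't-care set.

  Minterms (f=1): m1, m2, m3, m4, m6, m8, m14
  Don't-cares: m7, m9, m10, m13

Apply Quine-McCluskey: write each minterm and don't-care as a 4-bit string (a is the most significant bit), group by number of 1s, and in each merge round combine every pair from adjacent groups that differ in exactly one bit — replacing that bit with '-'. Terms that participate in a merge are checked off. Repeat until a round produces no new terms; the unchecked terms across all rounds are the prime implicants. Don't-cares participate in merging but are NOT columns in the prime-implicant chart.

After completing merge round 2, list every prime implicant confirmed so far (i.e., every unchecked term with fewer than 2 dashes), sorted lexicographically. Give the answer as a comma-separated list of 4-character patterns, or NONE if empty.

-001, 00-1, 01-0, 1-01, 10-0, 100-

[col 0] 0001*, 0010*, 0011*, 0100*, 0110*, 0111*, 1000*, 1001*, 1010*, 1101*, 1110*
[col 1] -001, -010*, -110*, 0-10*, 0-11*, 00-1, 001-*, 01-0, 011-*, 1-01, 1-10*, 10-0, 100-
[col 2] --10, 0-1-
Prime implicants: --10, -001, 0-1-, 00-1, 01-0, 1-01, 10-0, 100-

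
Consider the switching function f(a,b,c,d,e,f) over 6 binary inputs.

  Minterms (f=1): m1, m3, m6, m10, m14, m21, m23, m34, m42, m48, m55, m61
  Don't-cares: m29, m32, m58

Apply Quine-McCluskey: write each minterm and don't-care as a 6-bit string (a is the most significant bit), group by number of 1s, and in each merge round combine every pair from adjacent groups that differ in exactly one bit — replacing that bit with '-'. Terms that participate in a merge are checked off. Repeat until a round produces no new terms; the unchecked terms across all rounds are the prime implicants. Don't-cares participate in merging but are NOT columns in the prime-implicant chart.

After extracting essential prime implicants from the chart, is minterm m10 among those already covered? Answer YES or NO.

NO

size-2^0 implicants → 000001(✓)  000011(✓)  000110(✓)  001010(✓)  001110(✓)  010101(✓)  010111(✓)  011101(✓)  100000(✓)  100010(✓)  101010(✓)  110000(✓)  110111(✓)  111010(✓)  111101(✓)
size-2^1 implicants → -01010  -10111  -11101  00-110  0000-1  001-10  01-101  0101-1  1-0000  1-1010  10-010  1000-0
Unchecked terms (primes): -01010, -10111, -11101, 00-110, 0000-1, 001-10, 01-101, 0101-1, 1-0000, 1-1010, 10-010, 1000-0
Minterm coverage:
  m1 ⊆ 0000-1 [E]
  m3 ⊆ 0000-1 [E]
  m6 ⊆ 00-110 [E]
  m10 ⊆ -01010,001-10
  m14 ⊆ 00-110,001-10
  m21 ⊆ 01-101,0101-1
  m23 ⊆ -10111,0101-1
  m34 ⊆ 10-010,1000-0
  m42 ⊆ -01010,1-1010,10-010
  m48 ⊆ 1-0000 [E]
  m55 ⊆ -10111 [E]
  m61 ⊆ -11101 [E]
E = {-10111, -11101, 00-110, 0000-1, 1-0000}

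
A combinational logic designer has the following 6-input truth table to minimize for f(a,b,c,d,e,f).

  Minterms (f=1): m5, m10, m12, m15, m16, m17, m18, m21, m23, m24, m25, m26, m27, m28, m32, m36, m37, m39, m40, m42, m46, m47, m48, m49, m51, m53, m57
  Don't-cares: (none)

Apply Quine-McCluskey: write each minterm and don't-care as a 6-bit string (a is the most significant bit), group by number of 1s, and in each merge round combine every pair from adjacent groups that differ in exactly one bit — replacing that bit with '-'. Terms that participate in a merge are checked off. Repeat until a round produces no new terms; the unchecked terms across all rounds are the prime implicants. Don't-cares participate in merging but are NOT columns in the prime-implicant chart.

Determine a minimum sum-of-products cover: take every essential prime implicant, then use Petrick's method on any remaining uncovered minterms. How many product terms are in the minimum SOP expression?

14

[col 0] 000101*, 001010*, 001100*, 001111*, 010000*, 010001*, 010010*, 010101*, 010111*, 011000*, 011001*, 011010*, 011011*, 011100*, 100000*, 100100*, 100101*, 100111*, 101000*, 101010*, 101110*, 101111*, 110000*, 110001*, 110011*, 110101*, 111001*
[col 1] -00101*, -01010, -01111, -10000*, -10001*, -10101*, -11001*, 0-0101*, 0-1010, 0-1100, 01-000*, 01-001*, 01-010*, 010-01*, 0100-0*, 01000-*, 0101-1, 011-00, 0110-0*, 0110-1*, 01100-*, 01101-*, 1-0000, 1-0101*, 10-000, 10-111, 100-00, 1001-1, 10010-, 101-10, 1010-0, 10111-, 11-001*, 110-01*, 1100-1, 11000-*
[col 2] --0101, -1-001, -10-01, -1000-, 01-0-0, 01-00-, 0110--
Prime implicants: --0101, -01010, -01111, -1-001, -10-01, -1000-, 0-1010, 0-1100, 01-0-0, 01-00-, 0101-1, 011-00, 0110--, 1-0000, 10-000, 10-111, 100-00, 1001-1, 10010-, 101-10, 1010-0, 10111-, 1100-1
PI chart (minterm → PIs covering it):
  5 | --0101  (sole → essential)
  10 | -01010,0-1010
  12 | 0-1100  (sole → essential)
  15 | -01111  (sole → essential)
  16 | -1000-,01-0-0,01-00-
  17 | -1-001,-10-01,-1000-,01-00-
  18 | 01-0-0  (sole → essential)
  21 | --0101,-10-01,0101-1
  23 | 0101-1  (sole → essential)
  24 | 01-0-0,01-00-,011-00,0110--
  25 | -1-001,01-00-,0110--
  26 | 0-1010,01-0-0,0110--
  27 | 0110--  (sole → essential)
  28 | 0-1100,011-00
  32 | 1-0000,10-000,100-00
  36 | 100-00,10010-
  37 | --0101,1001-1,10010-
  39 | 10-111,1001-1
  40 | 10-000,1010-0
  42 | -01010,101-10,1010-0
  46 | 101-10,10111-
  47 | -01111,10-111,10111-
  48 | -1000-,1-0000
  49 | -1-001,-10-01,-1000-,1100-1
  51 | 1100-1  (sole → essential)
  53 | --0101,-10-01
  57 | -1-001  (sole → essential)
Essential prime implicants: --0101, -01111, -1-001, 0-1100, 01-0-0, 0101-1, 0110--, 1100-1
Petrick residual → -01010, -1000-, 10-000, 10-111, 100-00, 101-10
Minimum SOP uses 14 PIs: c'de'f + b'cd'ef' + b'cdef + bd'e'f + bc'd'e' + a'cde'f' + a'bd'f' + a'bc'df + a'bcd' + ab'd'e'f' + ab'def + ab'c'e'f' + ab'cef' + abc'd'f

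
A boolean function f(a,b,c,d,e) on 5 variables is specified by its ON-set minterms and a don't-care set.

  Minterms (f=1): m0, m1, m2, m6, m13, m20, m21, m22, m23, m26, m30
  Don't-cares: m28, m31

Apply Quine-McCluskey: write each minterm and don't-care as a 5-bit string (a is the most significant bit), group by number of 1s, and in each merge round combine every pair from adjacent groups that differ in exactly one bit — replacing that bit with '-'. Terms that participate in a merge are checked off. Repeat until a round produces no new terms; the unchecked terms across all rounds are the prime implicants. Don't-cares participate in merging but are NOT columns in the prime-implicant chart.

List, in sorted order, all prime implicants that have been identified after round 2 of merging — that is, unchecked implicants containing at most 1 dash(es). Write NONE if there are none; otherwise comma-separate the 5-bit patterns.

-0110, 00-10, 000-0, 0000-, 01101, 11-10

[col 0] 00000*, 00001*, 00010*, 00110*, 01101, 10100*, 10101*, 10110*, 10111*, 11010*, 11100*, 11110*, 11111*
[col 1] -0110, 00-10, 000-0, 0000-, 1-100*, 1-110*, 1-111*, 101-0*, 101-1*, 1010-*, 1011-*, 11-10, 111-0*, 1111-*
[col 2] 1-1-0, 1-11-, 101--
Prime implicants: -0110, 00-10, 000-0, 0000-, 01101, 1-1-0, 1-11-, 101--, 11-10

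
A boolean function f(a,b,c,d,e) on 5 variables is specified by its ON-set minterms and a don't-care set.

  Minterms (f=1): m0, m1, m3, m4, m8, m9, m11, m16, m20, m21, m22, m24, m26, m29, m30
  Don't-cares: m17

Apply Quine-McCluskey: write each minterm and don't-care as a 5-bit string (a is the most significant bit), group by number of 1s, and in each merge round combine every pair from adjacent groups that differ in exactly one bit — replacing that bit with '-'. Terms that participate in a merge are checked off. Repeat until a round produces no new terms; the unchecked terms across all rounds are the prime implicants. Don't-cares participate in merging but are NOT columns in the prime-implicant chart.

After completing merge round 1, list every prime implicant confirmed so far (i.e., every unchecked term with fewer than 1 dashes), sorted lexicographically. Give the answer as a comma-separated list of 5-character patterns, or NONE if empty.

NONE

[col 0] 00000*, 00001*, 00011*, 00100*, 01000*, 01001*, 01011*, 10000*, 10001*, 10100*, 10101*, 10110*, 11000*, 11010*, 11101*, 11110*
[col 1] -0000*, -0001*, -0100*, -1000*, 0-000*, 0-001*, 0-011*, 00-00*, 000-1*, 0000-*, 010-1*, 0100-*, 1-000*, 1-101, 1-110, 10-00*, 10-01*, 1000-*, 101-0, 1010-*, 11-10, 110-0
[col 2] --000, -0-00, -000-, 0-0-1, 0-00-, 10-0-
Prime implicants: --000, -0-00, -000-, 0-0-1, 0-00-, 1-101, 1-110, 10-0-, 101-0, 11-10, 110-0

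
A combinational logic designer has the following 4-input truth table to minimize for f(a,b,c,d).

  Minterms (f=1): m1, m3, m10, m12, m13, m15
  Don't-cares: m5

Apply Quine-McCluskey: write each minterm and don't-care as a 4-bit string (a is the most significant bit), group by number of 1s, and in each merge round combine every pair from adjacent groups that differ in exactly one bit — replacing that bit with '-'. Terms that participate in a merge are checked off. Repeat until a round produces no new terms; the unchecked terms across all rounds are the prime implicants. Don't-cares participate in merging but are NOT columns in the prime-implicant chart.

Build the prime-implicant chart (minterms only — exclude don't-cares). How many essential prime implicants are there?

4

Round 0: 0001✓ 0011✓ 0101✓ 1010 1100✓ 1101✓ 1111✓
Round 1: -101 0-01 00-1 11-1 110-
PIs = {-101, 0-01, 00-1, 1010, 11-1, 110-}
Coverage chart:
  m1: 0-01,00-1
  m3: 00-1 ←essential
  m10: 1010 ←essential
  m12: 110- ←essential
  m13: -101,11-1,110-
  m15: 11-1 ←essential
Essential: 00-1, 1010, 11-1, 110-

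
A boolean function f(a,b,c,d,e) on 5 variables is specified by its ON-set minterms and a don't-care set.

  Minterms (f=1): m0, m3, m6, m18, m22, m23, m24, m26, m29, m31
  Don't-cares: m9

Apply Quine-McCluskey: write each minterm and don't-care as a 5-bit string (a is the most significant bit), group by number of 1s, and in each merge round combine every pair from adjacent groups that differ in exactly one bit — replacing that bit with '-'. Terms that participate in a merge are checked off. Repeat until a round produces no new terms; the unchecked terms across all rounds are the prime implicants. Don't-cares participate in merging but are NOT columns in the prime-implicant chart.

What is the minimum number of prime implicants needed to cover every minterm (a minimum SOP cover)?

Round 0: 00000 00011 00110✓ 01001 10010✓ 10110✓ 10111✓ 11000✓ 11010✓ 11101✓ 11111✓
Round 1: -0110 1-010 1-111 10-10 1011- 110-0 111-1
PIs = {-0110, 00000, 00011, 01001, 1-010, 1-111, 10-10, 1011-, 110-0, 111-1}
Coverage chart:
  m0: 00000 ←essential
  m3: 00011 ←essential
  m6: -0110 ←essential
  m18: 1-010,10-10
  m22: -0110,10-10,1011-
  m23: 1-111,1011-
  m24: 110-0 ←essential
  m26: 1-010,110-0
  m29: 111-1 ←essential
  m31: 1-111,111-1
Essential: -0110, 00000, 00011, 110-0, 111-1
Petrick residual → 1-010, 1-111
Min cover (7 terms): b'cde' + a'b'c'd'e' + a'b'c'de + ac'de' + acde + abc'e' + abce

7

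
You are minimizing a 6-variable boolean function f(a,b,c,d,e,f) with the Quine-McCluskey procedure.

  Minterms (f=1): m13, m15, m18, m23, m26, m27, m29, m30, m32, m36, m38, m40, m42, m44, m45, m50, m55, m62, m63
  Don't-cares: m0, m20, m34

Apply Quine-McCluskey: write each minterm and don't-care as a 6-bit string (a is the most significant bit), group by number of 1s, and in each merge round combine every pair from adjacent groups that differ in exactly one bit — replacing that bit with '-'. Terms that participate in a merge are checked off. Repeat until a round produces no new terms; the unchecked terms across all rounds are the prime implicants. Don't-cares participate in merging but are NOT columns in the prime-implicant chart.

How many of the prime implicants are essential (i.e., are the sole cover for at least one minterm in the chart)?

[col 0] 000000*, 001101*, 001111*, 010010*, 010100, 010111*, 011010*, 011011*, 011101*, 011110*, 100000*, 100010*, 100100*, 100110*, 101000*, 101010*, 101100*, 101101*, 110010*, 110111*, 111110*, 111111*
[col 1] -00000, -01101, -10010, -10111, -11110, 0-1101, 0011-1, 01-010, 011-10, 01101-, 1-0010, 10-000*, 10-010*, 10-100*, 100-00*, 100-10*, 1000-0*, 1001-0*, 101-00*, 1010-0*, 10110-, 11-111, 11111-
[col 2] 10--00, 10-0-0, 100--0
Prime implicants: -00000, -01101, -10010, -10111, -11110, 0-1101, 0011-1, 01-010, 010100, 011-10, 01101-, 1-0010, 10--00, 10-0-0, 100--0, 10110-, 11-111, 11111-
PI chart (minterm → PIs covering it):
  13 | -01101,0-1101,0011-1
  15 | 0011-1  (sole → essential)
  18 | -10010,01-010
  23 | -10111  (sole → essential)
  26 | 01-010,011-10,01101-
  27 | 01101-  (sole → essential)
  29 | 0-1101  (sole → essential)
  30 | -11110,011-10
  32 | -00000,10--00,10-0-0,100--0
  36 | 10--00,100--0
  38 | 100--0  (sole → essential)
  40 | 10--00,10-0-0
  42 | 10-0-0  (sole → essential)
  44 | 10--00,10110-
  45 | -01101,10110-
  50 | -10010,1-0010
  55 | -10111,11-111
  62 | -11110,11111-
  63 | 11-111,11111-
Essential prime implicants: -10111, 0-1101, 0011-1, 01101-, 10-0-0, 100--0

6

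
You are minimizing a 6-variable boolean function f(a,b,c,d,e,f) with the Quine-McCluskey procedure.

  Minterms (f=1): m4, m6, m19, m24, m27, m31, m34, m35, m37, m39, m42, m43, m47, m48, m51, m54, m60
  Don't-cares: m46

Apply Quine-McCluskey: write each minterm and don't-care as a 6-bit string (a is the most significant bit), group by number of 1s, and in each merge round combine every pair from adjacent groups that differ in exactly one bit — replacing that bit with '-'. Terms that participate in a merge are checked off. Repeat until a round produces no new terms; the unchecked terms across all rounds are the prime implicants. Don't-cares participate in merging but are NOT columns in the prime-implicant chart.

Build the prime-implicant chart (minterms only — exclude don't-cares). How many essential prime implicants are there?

8

[col 0] 000100*, 000110*, 010011*, 011000, 011011*, 011111*, 100010*, 100011*, 100101*, 100111*, 101010*, 101011*, 101110*, 101111*, 110000, 110011*, 110110, 111100
[col 1] -10011, 0001-0, 01-011, 011-11, 1-0011, 10-010*, 10-011*, 10-111*, 100-11*, 10001-*, 1001-1, 101-10*, 101-11*, 10101-*, 10111-*
[col 2] 10--11, 10-01-, 101-1-
Prime implicants: -10011, 0001-0, 01-011, 011-11, 011000, 1-0011, 10--11, 10-01-, 1001-1, 101-1-, 110000, 110110, 111100
PI chart (minterm → PIs covering it):
  4 | 0001-0  (sole → essential)
  6 | 0001-0  (sole → essential)
  19 | -10011,01-011
  24 | 011000  (sole → essential)
  27 | 01-011,011-11
  31 | 011-11  (sole → essential)
  34 | 10-01-  (sole → essential)
  35 | 1-0011,10--11,10-01-
  37 | 1001-1  (sole → essential)
  39 | 10--11,1001-1
  42 | 10-01-,101-1-
  43 | 10--11,10-01-,101-1-
  47 | 10--11,101-1-
  48 | 110000  (sole → essential)
  51 | -10011,1-0011
  54 | 110110  (sole → essential)
  60 | 111100  (sole → essential)
Essential prime implicants: 0001-0, 011-11, 011000, 10-01-, 1001-1, 110000, 110110, 111100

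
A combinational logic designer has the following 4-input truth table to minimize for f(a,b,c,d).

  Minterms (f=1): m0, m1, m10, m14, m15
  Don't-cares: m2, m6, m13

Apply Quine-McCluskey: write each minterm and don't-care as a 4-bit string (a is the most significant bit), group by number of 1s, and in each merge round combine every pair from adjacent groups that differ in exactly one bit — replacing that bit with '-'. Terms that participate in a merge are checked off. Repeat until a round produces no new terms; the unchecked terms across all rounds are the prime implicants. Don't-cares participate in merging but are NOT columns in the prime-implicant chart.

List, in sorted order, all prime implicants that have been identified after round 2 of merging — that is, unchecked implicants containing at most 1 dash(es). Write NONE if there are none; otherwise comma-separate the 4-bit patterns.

size-2^0 implicants → 0000(✓)  0001(✓)  0010(✓)  0110(✓)  1010(✓)  1101(✓)  1110(✓)  1111(✓)
size-2^1 implicants → -010(✓)  -110(✓)  0-10(✓)  00-0  000-  1-10(✓)  11-1  111-
size-2^2 implicants → --10
Unchecked terms (primes): --10, 00-0, 000-, 11-1, 111-

00-0, 000-, 11-1, 111-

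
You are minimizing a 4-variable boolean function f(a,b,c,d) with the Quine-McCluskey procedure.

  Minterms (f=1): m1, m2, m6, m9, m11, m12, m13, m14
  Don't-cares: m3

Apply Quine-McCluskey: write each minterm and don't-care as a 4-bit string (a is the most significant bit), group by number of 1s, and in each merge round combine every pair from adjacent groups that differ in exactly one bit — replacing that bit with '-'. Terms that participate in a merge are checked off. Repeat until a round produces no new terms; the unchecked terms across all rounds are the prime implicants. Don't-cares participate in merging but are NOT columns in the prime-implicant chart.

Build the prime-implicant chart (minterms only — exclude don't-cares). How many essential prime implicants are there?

1

[col 0] 0001*, 0010*, 0011*, 0110*, 1001*, 1011*, 1100*, 1101*, 1110*
[col 1] -001*, -011*, -110, 0-10, 00-1*, 001-, 1-01, 10-1*, 11-0, 110-
[col 2] -0-1
Prime implicants: -0-1, -110, 0-10, 001-, 1-01, 11-0, 110-
PI chart (minterm → PIs covering it):
  1 | -0-1  (sole → essential)
  2 | 0-10,001-
  6 | -110,0-10
  9 | -0-1,1-01
  11 | -0-1  (sole → essential)
  12 | 11-0,110-
  13 | 1-01,110-
  14 | -110,11-0
Essential prime implicants: -0-1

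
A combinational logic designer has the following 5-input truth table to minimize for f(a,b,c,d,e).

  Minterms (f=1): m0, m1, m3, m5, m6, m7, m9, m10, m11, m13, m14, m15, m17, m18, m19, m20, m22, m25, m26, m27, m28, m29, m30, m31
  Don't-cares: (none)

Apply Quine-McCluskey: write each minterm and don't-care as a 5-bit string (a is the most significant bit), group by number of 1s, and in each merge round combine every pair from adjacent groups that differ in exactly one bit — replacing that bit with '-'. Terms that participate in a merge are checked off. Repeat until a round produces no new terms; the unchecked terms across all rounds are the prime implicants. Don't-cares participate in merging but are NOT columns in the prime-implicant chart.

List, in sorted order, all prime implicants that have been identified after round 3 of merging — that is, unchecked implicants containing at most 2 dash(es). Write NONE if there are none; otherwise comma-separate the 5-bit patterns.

size-2^0 implicants → 00000(✓)  00001(✓)  00011(✓)  00101(✓)  00110(✓)  00111(✓)  01001(✓)  01010(✓)  01011(✓)  01101(✓)  01110(✓)  01111(✓)  10001(✓)  10010(✓)  10011(✓)  10100(✓)  10110(✓)  11001(✓)  11010(✓)  11011(✓)  11100(✓)  11101(✓)  11110(✓)  11111(✓)
size-2^1 implicants → -0001(✓)  -0011(✓)  -0110(✓)  -1001(✓)  -1010(✓)  -1011(✓)  -1101(✓)  -1110(✓)  -1111(✓)  0-001(✓)  0-011(✓)  0-101(✓)  0-110(✓)  0-111(✓)  00-01(✓)  00-11(✓)  000-1(✓)  0000-  001-1(✓)  0011-(✓)  01-01(✓)  01-10(✓)  01-11(✓)  010-1(✓)  0101-(✓)  011-1(✓)  0111-(✓)  1-001(✓)  1-010(✓)  1-011(✓)  1-100(✓)  1-110(✓)  10-10(✓)  100-1(✓)  1001-(✓)  101-0(✓)  11-01(✓)  11-10(✓)  11-11(✓)  110-1(✓)  1101-(✓)  111-0(✓)  111-1(✓)  1110-(✓)  1111-(✓)
size-2^2 implicants → --001(✓)  --011(✓)  --110  -00-1(✓)  -1-01(✓)  -1-10(✓)  -1-11(✓)  -10-1(✓)  -101-(✓)  -11-1(✓)  -111-(✓)  0--01(✓)  0--11(✓)  0-0-1(✓)  0-1-1(✓)  0-11-  00--1(✓)  01--1(✓)  01-1-(✓)  1--10  1-0-1(✓)  1-01-  1-1-0  11--1(✓)  11-1-(✓)  111--
size-2^3 implicants → --0-1  -1--1  -1-1-  0---1
Unchecked terms (primes): --0-1, --110, -1--1, -1-1-, 0---1, 0-11-, 0000-, 1--10, 1-01-, 1-1-0, 111--

--110, 0-11-, 0000-, 1--10, 1-01-, 1-1-0, 111--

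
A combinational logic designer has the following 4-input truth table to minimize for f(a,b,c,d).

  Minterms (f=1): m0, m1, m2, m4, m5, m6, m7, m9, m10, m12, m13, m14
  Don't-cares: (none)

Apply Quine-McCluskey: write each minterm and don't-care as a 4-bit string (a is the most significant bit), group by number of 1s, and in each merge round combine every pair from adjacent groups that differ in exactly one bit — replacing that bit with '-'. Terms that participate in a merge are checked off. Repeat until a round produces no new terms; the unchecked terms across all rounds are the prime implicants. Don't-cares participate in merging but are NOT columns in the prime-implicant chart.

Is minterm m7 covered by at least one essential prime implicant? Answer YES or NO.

size-2^0 implicants → 0000(✓)  0001(✓)  0010(✓)  0100(✓)  0101(✓)  0110(✓)  0111(✓)  1001(✓)  1010(✓)  1100(✓)  1101(✓)  1110(✓)
size-2^1 implicants → -001(✓)  -010(✓)  -100(✓)  -101(✓)  -110(✓)  0-00(✓)  0-01(✓)  0-10(✓)  00-0(✓)  000-(✓)  01-0(✓)  01-1(✓)  010-(✓)  011-(✓)  1-01(✓)  1-10(✓)  11-0(✓)  110-(✓)
size-2^2 implicants → --01  --10  -1-0  -10-  0--0  0-0-  01--
Unchecked terms (primes): --01, --10, -1-0, -10-, 0--0, 0-0-, 01--
Minterm coverage:
  m0 ⊆ 0--0,0-0-
  m1 ⊆ --01,0-0-
  m2 ⊆ --10,0--0
  m4 ⊆ -1-0,-10-,0--0,0-0-,01--
  m5 ⊆ --01,-10-,0-0-,01--
  m6 ⊆ --10,-1-0,0--0,01--
  m7 ⊆ 01-- [E]
  m9 ⊆ --01 [E]
  m10 ⊆ --10 [E]
  m12 ⊆ -1-0,-10-
  m13 ⊆ --01,-10-
  m14 ⊆ --10,-1-0
E = {--01, --10, 01--}

YES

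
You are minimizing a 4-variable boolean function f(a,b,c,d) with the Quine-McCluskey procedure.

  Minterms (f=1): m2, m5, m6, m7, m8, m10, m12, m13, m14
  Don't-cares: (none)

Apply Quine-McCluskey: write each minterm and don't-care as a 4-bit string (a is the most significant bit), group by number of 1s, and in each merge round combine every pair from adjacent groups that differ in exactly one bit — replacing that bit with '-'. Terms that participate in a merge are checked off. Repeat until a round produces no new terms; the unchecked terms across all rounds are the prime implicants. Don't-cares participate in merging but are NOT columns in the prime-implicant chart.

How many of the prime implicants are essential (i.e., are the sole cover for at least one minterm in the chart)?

2

size-2^0 implicants → 0010(✓)  0101(✓)  0110(✓)  0111(✓)  1000(✓)  1010(✓)  1100(✓)  1101(✓)  1110(✓)
size-2^1 implicants → -010(✓)  -101  -110(✓)  0-10(✓)  01-1  011-  1-00(✓)  1-10(✓)  10-0(✓)  11-0(✓)  110-
size-2^2 implicants → --10  1--0
Unchecked terms (primes): --10, -101, 01-1, 011-, 1--0, 110-
Minterm coverage:
  m2 ⊆ --10 [E]
  m5 ⊆ -101,01-1
  m6 ⊆ --10,011-
  m7 ⊆ 01-1,011-
  m8 ⊆ 1--0 [E]
  m10 ⊆ --10,1--0
  m12 ⊆ 1--0,110-
  m13 ⊆ -101,110-
  m14 ⊆ --10,1--0
E = {--10, 1--0}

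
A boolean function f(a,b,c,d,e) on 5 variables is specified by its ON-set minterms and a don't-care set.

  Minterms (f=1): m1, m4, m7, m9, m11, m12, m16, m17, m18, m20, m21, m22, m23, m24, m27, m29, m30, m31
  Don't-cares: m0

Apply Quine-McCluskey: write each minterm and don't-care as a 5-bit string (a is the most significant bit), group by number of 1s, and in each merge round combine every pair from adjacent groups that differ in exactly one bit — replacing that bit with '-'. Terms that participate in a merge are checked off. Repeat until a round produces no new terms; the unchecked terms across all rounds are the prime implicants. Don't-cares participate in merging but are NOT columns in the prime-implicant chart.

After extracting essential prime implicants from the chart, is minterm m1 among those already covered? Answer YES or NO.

size-2^0 implicants → 00000(✓)  00001(✓)  00100(✓)  00111(✓)  01001(✓)  01011(✓)  01100(✓)  10000(✓)  10001(✓)  10010(✓)  10100(✓)  10101(✓)  10110(✓)  10111(✓)  11000(✓)  11011(✓)  11101(✓)  11110(✓)  11111(✓)
size-2^1 implicants → -0000(✓)  -0001(✓)  -0100(✓)  -0111  -1011  0-001  0-100  00-00(✓)  0000-(✓)  010-1  1-000  1-101(✓)  1-110(✓)  1-111(✓)  10-00(✓)  10-01(✓)  10-10(✓)  100-0(✓)  1000-(✓)  101-0(✓)  101-1(✓)  1010-(✓)  1011-(✓)  11-11  111-1(✓)  1111-(✓)
size-2^2 implicants → -0-00  -000-  1-1-1  1-11-  10--0  10-0-  101--
Unchecked terms (primes): -0-00, -000-, -0111, -1011, 0-001, 0-100, 010-1, 1-000, 1-1-1, 1-11-, 10--0, 10-0-, 101--, 11-11
Minterm coverage:
  m1 ⊆ -000-,0-001
  m4 ⊆ -0-00,0-100
  m7 ⊆ -0111 [E]
  m9 ⊆ 0-001,010-1
  m11 ⊆ -1011,010-1
  m12 ⊆ 0-100 [E]
  m16 ⊆ -0-00,-000-,1-000,10--0,10-0-
  m17 ⊆ -000-,10-0-
  m18 ⊆ 10--0 [E]
  m20 ⊆ -0-00,10--0,10-0-,101--
  m21 ⊆ 1-1-1,10-0-,101--
  m22 ⊆ 1-11-,10--0,101--
  m23 ⊆ -0111,1-1-1,1-11-,101--
  m24 ⊆ 1-000 [E]
  m27 ⊆ -1011,11-11
  m29 ⊆ 1-1-1 [E]
  m30 ⊆ 1-11- [E]
  m31 ⊆ 1-1-1,1-11-,11-11
E = {-0111, 0-100, 1-000, 1-1-1, 1-11-, 10--0}

NO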